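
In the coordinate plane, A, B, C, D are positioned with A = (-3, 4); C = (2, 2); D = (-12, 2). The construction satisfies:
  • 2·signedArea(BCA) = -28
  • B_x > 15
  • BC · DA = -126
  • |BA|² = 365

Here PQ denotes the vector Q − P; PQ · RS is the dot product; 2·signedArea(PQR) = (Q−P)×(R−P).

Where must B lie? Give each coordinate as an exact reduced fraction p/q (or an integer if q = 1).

1. B_x = 16  [2·signedArea(BCA) = -28 ∩ BC · DA = -126]
2. B_y = 2  [2·signedArea(BCA) = -28 ∩ BC · DA = -126]
   → B = (16, 2)

B = (16, 2)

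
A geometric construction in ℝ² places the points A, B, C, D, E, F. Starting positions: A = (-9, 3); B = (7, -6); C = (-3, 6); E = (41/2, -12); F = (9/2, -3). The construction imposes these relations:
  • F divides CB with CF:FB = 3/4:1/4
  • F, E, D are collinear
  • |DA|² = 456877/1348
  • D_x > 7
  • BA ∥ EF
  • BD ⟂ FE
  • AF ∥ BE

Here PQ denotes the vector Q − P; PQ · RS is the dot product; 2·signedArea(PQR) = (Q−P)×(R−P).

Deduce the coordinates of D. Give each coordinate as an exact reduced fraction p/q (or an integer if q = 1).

D = (5177/674, -1614/337)

1. D_x = 5177/674  [F, E, D are collinear ∩ BD ⟂ FE]
2. D_y = -1614/337  [F, E, D are collinear ∩ BD ⟂ FE]
   → D = (5177/674, -1614/337)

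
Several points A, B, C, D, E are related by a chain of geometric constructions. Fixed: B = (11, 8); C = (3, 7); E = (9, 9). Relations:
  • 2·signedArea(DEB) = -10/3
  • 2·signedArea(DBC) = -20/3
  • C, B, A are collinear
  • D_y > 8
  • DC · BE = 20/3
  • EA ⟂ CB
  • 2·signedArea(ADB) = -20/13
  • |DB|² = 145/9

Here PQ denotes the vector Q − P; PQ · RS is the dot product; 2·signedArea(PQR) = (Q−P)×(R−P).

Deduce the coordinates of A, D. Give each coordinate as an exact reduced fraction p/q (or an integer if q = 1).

A = (119/13, 101/13)
D = (7, 25/3)

1. A_x = 119/13  [C, B, A are collinear ∩ EA ⟂ CB]
2. A_y = 101/13  [C, B, A are collinear ∩ EA ⟂ CB]
   → A = (119/13, 101/13)
3. D_x = 7  [2·signedArea(DBC) = -20/3 ∩ DC · BE = 20/3]
4. D_y = 25/3  [2·signedArea(DBC) = -20/3 ∩ DC · BE = 20/3]
   → D = (7, 25/3)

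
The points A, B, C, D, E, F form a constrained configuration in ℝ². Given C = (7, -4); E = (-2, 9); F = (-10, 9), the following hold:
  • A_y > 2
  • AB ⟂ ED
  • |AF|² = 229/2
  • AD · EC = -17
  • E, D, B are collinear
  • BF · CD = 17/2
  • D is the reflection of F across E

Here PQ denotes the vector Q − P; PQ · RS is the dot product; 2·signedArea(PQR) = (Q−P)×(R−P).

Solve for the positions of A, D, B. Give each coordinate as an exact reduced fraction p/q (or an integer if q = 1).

A = (-3/2, 5/2)
B = (-3/2, 9)
D = (6, 9)

1. D_x = 6  [D is the reflection of F across E]
2. D_y = 9  [D is the reflection of F across E]
   → D = (6, 9)
3. B_x = -3/2  [E, D, B are collinear ∩ BF · CD = 17/2]
4. B_y = 9  [E, D, B are collinear ∩ BF · CD = 17/2]
   → B = (-3/2, 9)
5. A_x = -3/2  [AD · EC = -17 ∩ AB ⟂ ED]
6. A_y = 5/2  [AD · EC = -17 ∩ AB ⟂ ED]
   → A = (-3/2, 5/2)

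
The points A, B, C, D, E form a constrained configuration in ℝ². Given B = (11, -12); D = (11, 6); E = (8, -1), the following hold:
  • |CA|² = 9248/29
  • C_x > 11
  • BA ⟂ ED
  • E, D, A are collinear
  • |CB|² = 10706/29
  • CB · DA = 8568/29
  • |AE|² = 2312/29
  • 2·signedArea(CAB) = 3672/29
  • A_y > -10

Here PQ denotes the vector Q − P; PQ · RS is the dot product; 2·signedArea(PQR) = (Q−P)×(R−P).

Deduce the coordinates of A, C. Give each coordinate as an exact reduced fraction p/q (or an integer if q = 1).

A = (130/29, -267/29)
C = (334/29, 209/29)

1. A_x = 130/29  [E, D, A are collinear ∩ BA ⟂ ED]
2. A_y = -267/29  [E, D, A are collinear ∩ BA ⟂ ED]
   → A = (130/29, -267/29)
3. C_x = 334/29  [line 81/29·x + 189/29·y + -2295/29 = 0 ∩ |CA|² = 9248/29]
4. C_y = 209/29  [line 81/29·x + 189/29·y + -2295/29 = 0 ∩ |CA|² = 9248/29]
   → C = (334/29, 209/29)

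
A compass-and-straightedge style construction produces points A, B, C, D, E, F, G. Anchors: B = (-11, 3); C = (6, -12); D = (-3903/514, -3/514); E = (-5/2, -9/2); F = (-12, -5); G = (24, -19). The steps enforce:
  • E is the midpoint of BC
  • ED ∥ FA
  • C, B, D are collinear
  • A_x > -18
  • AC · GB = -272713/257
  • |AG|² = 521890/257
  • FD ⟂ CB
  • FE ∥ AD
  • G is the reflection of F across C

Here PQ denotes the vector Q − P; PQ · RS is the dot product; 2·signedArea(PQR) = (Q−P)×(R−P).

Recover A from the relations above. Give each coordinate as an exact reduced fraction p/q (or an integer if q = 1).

1. A_x = -4393/257  [FE ∥ AD ∩ ED ∥ FA]
2. A_y = -130/257  [FE ∥ AD ∩ ED ∥ FA]
   → A = (-4393/257, -130/257)

A = (-4393/257, -130/257)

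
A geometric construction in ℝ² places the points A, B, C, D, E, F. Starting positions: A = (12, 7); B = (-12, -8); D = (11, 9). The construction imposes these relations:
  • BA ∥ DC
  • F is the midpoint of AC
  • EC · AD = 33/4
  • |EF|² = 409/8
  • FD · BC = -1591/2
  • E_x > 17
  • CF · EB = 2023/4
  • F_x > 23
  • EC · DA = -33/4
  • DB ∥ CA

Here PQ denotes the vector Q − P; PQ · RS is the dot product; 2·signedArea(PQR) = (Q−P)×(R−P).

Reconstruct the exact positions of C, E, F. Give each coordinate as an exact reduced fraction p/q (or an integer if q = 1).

1. C_x = 35  [DB ∥ CA ∩ BA ∥ DC]
2. C_y = 24  [DB ∥ CA ∩ BA ∥ DC]
   → C = (35, 24)
3. F_x = 47/2  [F is the midpoint of AC]
4. F_y = 31/2  [F is the midpoint of AC]
   → F = (47/2, 31/2)
5. E_x = 71/4  [EC · AD = 33/4 ∩ CF · EB = 2023/4]
6. E_y = 45/4  [EC · AD = 33/4 ∩ CF · EB = 2023/4]
   → E = (71/4, 45/4)

C = (35, 24)
E = (71/4, 45/4)
F = (47/2, 31/2)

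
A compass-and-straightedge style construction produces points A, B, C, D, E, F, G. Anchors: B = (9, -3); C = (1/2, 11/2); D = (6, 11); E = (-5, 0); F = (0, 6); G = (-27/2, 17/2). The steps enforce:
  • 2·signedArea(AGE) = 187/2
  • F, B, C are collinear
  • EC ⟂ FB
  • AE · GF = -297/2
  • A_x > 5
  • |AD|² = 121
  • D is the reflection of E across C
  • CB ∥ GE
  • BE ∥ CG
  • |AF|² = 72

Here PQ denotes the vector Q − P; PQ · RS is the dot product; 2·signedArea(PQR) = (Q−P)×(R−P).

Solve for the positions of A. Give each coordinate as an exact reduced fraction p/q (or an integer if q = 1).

A = (6, 0)

1. A_x = 6  [2·signedArea(AGE) = 187/2 ∩ AE · GF = -297/2]
2. A_y = 0  [2·signedArea(AGE) = 187/2 ∩ AE · GF = -297/2]
   → A = (6, 0)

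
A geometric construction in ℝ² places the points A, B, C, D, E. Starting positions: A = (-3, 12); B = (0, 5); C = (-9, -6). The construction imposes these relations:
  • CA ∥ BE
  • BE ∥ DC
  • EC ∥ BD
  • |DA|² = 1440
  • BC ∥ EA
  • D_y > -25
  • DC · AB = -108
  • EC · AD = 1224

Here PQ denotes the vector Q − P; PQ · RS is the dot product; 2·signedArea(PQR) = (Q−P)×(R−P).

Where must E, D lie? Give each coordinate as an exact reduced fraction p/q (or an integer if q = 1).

D = (-15, -24)
E = (6, 23)

1. E_x = 6  [BC ∥ EA ∩ CA ∥ BE]
2. E_y = 23  [BC ∥ EA ∩ CA ∥ BE]
   → E = (6, 23)
3. D_x = -15  [BE ∥ DC ∩ EC ∥ BD]
4. D_y = -24  [BE ∥ DC ∩ EC ∥ BD]
   → D = (-15, -24)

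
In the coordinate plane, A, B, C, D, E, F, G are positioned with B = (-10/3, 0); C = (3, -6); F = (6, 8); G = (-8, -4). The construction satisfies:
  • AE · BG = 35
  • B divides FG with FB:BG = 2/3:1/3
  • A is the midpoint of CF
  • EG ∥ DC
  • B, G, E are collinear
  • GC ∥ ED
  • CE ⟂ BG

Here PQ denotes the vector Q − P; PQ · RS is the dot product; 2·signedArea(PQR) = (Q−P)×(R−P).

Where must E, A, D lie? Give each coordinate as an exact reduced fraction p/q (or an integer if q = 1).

1. E_x = -45/17  [B, G, E are collinear ∩ CE ⟂ BG]
2. E_y = 10/17  [B, G, E are collinear ∩ CE ⟂ BG]
   → E = (-45/17, 10/17)
3. A_x = 9/2  [A is the midpoint of CF]
4. A_y = 1  [A is the midpoint of CF]
   → A = (9/2, 1)
5. D_x = 142/17  [EG ∥ DC ∩ GC ∥ ED]
6. D_y = -24/17  [EG ∥ DC ∩ GC ∥ ED]
   → D = (142/17, -24/17)

A = (9/2, 1)
D = (142/17, -24/17)
E = (-45/17, 10/17)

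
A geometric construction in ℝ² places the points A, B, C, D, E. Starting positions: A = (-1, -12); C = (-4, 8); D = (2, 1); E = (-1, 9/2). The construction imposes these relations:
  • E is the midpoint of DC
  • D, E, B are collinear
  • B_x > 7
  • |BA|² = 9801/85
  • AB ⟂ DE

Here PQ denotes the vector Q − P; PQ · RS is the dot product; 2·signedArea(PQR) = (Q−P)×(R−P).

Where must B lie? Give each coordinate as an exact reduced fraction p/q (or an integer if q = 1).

B = (608/85, -426/85)

1. B_x = 608/85  [D, E, B are collinear ∩ AB ⟂ DE]
2. B_y = -426/85  [D, E, B are collinear ∩ AB ⟂ DE]
   → B = (608/85, -426/85)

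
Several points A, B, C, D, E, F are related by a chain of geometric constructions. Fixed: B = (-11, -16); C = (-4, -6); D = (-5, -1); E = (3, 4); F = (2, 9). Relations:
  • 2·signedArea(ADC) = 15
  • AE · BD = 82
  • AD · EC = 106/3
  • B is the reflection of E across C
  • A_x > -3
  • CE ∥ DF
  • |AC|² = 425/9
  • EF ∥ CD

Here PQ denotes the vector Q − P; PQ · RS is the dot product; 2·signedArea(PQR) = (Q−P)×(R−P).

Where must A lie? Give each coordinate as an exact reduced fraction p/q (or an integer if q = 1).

A = (-7/3, 2/3)

1. A_x = -7/3  [AE · BD = 82 ∩ 2·signedArea(ADC) = 15]
2. A_y = 2/3  [AE · BD = 82 ∩ 2·signedArea(ADC) = 15]
   → A = (-7/3, 2/3)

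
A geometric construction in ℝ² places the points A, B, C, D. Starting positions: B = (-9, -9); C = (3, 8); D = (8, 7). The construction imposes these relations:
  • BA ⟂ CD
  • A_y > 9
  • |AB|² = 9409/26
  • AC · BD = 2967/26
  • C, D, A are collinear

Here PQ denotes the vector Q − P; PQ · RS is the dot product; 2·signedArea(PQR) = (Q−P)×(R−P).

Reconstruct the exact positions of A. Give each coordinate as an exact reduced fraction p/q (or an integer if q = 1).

A = (-137/26, 251/26)

1. A_x = -137/26  [C, D, A are collinear ∩ BA ⟂ CD]
2. A_y = 251/26  [C, D, A are collinear ∩ BA ⟂ CD]
   → A = (-137/26, 251/26)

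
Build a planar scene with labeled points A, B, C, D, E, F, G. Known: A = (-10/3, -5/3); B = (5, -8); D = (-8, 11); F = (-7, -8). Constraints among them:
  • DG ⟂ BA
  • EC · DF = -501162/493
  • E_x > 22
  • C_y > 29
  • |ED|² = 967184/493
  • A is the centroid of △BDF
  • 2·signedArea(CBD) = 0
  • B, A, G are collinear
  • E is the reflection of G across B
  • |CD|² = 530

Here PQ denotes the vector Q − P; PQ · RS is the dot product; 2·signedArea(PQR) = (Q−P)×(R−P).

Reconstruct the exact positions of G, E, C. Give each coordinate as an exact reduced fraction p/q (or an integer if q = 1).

1. G_x = -6110/493  [B, A, G are collinear ∩ DG ⟂ BA]
2. G_y = 2573/493  [B, A, G are collinear ∩ DG ⟂ BA]
   → G = (-6110/493, 2573/493)
3. E_x = 11040/493  [E is the reflection of G across B]
4. E_y = -10461/493  [E is the reflection of G across B]
   → E = (11040/493, -10461/493)
5. C_x = -21  [2·signedArea(CBD) = 0 ∩ EC · DF = -501162/493]
6. C_y = 30  [2·signedArea(CBD) = 0 ∩ EC · DF = -501162/493]
   → C = (-21, 30)

C = (-21, 30)
E = (11040/493, -10461/493)
G = (-6110/493, 2573/493)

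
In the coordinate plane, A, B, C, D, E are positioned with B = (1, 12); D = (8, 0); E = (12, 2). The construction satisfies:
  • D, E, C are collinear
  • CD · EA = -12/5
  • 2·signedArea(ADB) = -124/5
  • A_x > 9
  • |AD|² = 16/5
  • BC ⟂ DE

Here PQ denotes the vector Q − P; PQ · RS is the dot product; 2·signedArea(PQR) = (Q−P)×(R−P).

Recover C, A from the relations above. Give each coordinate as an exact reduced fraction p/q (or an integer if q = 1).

A = (48/5, 4/5)
C = (36/5, -2/5)

1. C_x = 36/5  [D, E, C are collinear ∩ BC ⟂ DE]
2. C_y = -2/5  [D, E, C are collinear ∩ BC ⟂ DE]
   → C = (36/5, -2/5)
3. A_x = 48/5  [2·signedArea(ADB) = -124/5 ∩ CD · EA = -12/5]
4. A_y = 4/5  [2·signedArea(ADB) = -124/5 ∩ CD · EA = -12/5]
   → A = (48/5, 4/5)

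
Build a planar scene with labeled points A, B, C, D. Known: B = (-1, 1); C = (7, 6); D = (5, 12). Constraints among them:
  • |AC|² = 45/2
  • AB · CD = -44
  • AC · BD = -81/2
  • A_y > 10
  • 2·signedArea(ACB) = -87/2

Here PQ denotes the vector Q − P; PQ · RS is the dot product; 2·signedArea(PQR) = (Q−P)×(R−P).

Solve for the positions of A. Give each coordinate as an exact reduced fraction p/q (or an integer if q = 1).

A = (11/2, 21/2)

1. A_x = 11/2  [AB · CD = -44 ∩ AC · BD = -81/2]
2. A_y = 21/2  [AB · CD = -44 ∩ AC · BD = -81/2]
   → A = (11/2, 21/2)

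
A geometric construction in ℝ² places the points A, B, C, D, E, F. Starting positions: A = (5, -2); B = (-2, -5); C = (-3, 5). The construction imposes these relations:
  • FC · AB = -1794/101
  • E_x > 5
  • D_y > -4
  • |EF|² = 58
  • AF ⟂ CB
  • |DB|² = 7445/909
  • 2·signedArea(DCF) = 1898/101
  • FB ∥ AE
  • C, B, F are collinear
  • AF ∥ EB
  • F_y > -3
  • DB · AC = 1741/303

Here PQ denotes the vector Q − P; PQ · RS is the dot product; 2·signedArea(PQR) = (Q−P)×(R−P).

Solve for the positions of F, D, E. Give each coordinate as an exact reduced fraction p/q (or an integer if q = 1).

D = (26/101, -982/303)
E = (528/101, -432/101)
F = (-225/101, -275/101)

1. F_x = -225/101  [C, B, F are collinear ∩ AF ⟂ CB]
2. F_y = -275/101  [C, B, F are collinear ∩ AF ⟂ CB]
   → F = (-225/101, -275/101)
3. D_x = 26/101  [2·signedArea(DCF) = 1898/101 ∩ DB · AC = 1741/303]
4. D_y = -982/303  [2·signedArea(DCF) = 1898/101 ∩ DB · AC = 1741/303]
   → D = (26/101, -982/303)
5. E_x = 528/101  [AF ∥ EB ∩ FB ∥ AE]
6. E_y = -432/101  [AF ∥ EB ∩ FB ∥ AE]
   → E = (528/101, -432/101)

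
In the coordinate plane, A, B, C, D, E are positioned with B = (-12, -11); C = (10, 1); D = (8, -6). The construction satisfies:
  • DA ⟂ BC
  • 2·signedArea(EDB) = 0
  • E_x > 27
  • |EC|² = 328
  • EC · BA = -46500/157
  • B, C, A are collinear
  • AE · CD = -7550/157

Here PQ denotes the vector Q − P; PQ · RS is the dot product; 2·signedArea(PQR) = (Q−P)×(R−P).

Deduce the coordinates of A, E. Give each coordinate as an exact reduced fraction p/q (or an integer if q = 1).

A = (866/157, -227/157)
E = (28, -1)

1. A_x = 866/157  [B, C, A are collinear ∩ DA ⟂ BC]
2. A_y = -227/157  [B, C, A are collinear ∩ DA ⟂ BC]
   → A = (866/157, -227/157)
3. E_x = 28  [2·signedArea(EDB) = 0 ∩ EC · BA = -46500/157]
4. E_y = -1  [2·signedArea(EDB) = 0 ∩ EC · BA = -46500/157]
   → E = (28, -1)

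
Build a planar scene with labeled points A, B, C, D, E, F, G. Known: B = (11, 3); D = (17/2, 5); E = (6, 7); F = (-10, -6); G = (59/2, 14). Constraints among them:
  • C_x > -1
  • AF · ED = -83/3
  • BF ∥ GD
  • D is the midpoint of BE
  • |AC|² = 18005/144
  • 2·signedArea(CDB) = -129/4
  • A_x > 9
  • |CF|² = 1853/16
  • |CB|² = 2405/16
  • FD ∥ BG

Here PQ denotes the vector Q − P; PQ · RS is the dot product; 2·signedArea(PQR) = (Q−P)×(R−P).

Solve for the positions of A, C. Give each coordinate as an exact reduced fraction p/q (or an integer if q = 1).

1. C_x = -3/4  [line 2·x + 5/2·y + 11/4 = 0 ∩ |CF|² = 1853/16]
2. C_y = -1/2  [line 2·x + 5/2·y + 11/4 = 0 ∩ |CF|² = 1853/16]
   → C = (-3/4, -1/2)
3. A_x = 28/3  [line -5/2·x + 2·y + 44/3 = 0 ∩ |AC|² = 18005/144]
4. A_y = 13/3  [line -5/2·x + 2·y + 44/3 = 0 ∩ |AC|² = 18005/144]
   → A = (28/3, 13/3)

A = (28/3, 13/3)
C = (-3/4, -1/2)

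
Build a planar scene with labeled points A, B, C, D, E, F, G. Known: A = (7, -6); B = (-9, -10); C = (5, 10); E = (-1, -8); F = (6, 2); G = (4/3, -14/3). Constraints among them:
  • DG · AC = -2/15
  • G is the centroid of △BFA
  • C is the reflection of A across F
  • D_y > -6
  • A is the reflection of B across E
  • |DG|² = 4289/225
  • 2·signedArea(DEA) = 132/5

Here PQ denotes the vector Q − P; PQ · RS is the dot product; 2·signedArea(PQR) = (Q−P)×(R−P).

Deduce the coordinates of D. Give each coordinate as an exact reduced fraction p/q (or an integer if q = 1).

1. D_x = -3  [2·signedArea(DEA) = 132/5 ∩ DG · AC = -2/15]
2. D_y = -26/5  [2·signedArea(DEA) = 132/5 ∩ DG · AC = -2/15]
   → D = (-3, -26/5)

D = (-3, -26/5)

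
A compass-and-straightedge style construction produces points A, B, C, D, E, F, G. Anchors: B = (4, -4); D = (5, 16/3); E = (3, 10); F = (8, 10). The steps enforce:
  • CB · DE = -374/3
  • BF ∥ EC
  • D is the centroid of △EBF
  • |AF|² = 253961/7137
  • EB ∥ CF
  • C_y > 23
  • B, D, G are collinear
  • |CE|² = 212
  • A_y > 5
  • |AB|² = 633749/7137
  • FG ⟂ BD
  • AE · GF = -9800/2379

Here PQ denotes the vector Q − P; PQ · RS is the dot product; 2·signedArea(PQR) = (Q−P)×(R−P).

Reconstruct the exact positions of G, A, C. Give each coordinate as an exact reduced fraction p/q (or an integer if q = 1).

A = (9935/2379, 12898/2379)
C = (7, 24)
G = (4384/793, 8140/793)

1. G_x = 4384/793  [B, D, G are collinear ∩ FG ⟂ BD]
2. G_y = 8140/793  [B, D, G are collinear ∩ FG ⟂ BD]
   → G = (4384/793, 8140/793)
3. A_x = 9935/2379  [line -1960/793·x + 210/793·y + 21140/2379 = 0 ∩ |AB|² = 633749/7137]
4. A_y = 12898/2379  [line -1960/793·x + 210/793·y + 21140/2379 = 0 ∩ |AB|² = 633749/7137]
   → A = (9935/2379, 12898/2379)
5. C_x = 7  [EB ∥ CF ∩ BF ∥ EC]
6. C_y = 24  [EB ∥ CF ∩ BF ∥ EC]
   → C = (7, 24)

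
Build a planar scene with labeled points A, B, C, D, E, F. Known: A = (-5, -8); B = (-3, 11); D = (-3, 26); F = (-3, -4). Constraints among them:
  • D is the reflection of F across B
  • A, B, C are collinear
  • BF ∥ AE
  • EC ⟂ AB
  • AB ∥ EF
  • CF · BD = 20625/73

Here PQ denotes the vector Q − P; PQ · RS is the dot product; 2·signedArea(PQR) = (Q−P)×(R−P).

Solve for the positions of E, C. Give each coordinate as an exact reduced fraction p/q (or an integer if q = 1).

C = (-479/73, -1667/73)
E = (-5, -23)

1. E_x = -5  [AB ∥ EF ∩ BF ∥ AE]
2. E_y = -23  [AB ∥ EF ∩ BF ∥ AE]
   → E = (-5, -23)
3. C_x = -479/73  [A, B, C are collinear ∩ EC ⟂ AB]
4. C_y = -1667/73  [A, B, C are collinear ∩ EC ⟂ AB]
   → C = (-479/73, -1667/73)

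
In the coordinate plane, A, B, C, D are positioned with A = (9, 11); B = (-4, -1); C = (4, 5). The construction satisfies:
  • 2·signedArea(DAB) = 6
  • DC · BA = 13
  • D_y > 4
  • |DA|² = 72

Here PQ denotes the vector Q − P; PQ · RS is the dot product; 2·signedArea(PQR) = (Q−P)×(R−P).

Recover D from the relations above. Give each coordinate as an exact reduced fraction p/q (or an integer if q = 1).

D = (3, 5)

1. D_x = 3  [DC · BA = 13 ∩ 2·signedArea(DAB) = 6]
2. D_y = 5  [DC · BA = 13 ∩ 2·signedArea(DAB) = 6]
   → D = (3, 5)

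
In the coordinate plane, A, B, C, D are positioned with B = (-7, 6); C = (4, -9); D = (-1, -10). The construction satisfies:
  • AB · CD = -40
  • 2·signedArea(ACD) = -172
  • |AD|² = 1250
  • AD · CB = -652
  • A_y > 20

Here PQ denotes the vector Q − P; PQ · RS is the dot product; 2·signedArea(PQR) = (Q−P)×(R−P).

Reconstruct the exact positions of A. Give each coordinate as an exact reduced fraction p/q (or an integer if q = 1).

1. A_x = -18  [AB · CD = -40 ∩ 2·signedArea(ACD) = -172]
2. A_y = 21  [AB · CD = -40 ∩ 2·signedArea(ACD) = -172]
   → A = (-18, 21)

A = (-18, 21)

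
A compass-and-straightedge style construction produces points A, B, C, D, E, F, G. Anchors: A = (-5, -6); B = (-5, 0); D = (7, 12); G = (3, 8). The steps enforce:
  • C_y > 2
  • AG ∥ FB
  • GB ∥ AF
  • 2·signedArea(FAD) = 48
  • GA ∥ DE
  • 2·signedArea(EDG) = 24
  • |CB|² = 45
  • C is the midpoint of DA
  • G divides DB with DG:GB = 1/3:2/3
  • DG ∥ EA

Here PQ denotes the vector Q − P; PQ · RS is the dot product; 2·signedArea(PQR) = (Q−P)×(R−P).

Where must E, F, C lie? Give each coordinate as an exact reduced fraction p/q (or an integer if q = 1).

C = (1, 3)
E = (-1, -2)
F = (-13, -14)

1. E_x = -1  [DG ∥ EA ∩ GA ∥ DE]
2. E_y = -2  [DG ∥ EA ∩ GA ∥ DE]
   → E = (-1, -2)
3. F_x = -13  [AG ∥ FB ∩ GB ∥ AF]
4. F_y = -14  [AG ∥ FB ∩ GB ∥ AF]
   → F = (-13, -14)
5. C_x = 1  [C is the midpoint of DA]
6. C_y = 3  [C is the midpoint of DA]
   → C = (1, 3)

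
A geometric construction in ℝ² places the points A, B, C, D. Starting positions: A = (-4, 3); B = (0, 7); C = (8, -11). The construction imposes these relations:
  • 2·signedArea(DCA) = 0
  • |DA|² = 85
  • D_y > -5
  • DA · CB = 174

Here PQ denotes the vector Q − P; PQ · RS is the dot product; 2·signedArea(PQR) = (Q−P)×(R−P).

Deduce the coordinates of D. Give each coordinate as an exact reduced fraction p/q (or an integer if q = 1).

1. D_x = 2  [2·signedArea(DCA) = 0 ∩ DA · CB = 174]
2. D_y = -4  [2·signedArea(DCA) = 0 ∩ DA · CB = 174]
   → D = (2, -4)

D = (2, -4)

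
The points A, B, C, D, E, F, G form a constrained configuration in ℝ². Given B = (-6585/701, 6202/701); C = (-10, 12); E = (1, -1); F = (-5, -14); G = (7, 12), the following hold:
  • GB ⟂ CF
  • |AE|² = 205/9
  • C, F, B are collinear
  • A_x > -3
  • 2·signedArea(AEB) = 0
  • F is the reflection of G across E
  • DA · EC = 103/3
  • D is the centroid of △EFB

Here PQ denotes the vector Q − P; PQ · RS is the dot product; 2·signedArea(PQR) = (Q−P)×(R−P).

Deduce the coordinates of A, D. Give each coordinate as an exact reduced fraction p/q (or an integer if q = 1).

1. D_x = -9389/2103  [D is the centroid of △EFB]
2. D_y = -4313/2103  [D is the centroid of △EFB]
   → D = (-9389/2103, -4313/2103)
3. A_x = -5183/2103  [2·signedArea(AEB) = 0 ∩ DA · EC = 103/3]
4. A_y = 1600/701  [2·signedArea(AEB) = 0 ∩ DA · EC = 103/3]
   → A = (-5183/2103, 1600/701)

A = (-5183/2103, 1600/701)
D = (-9389/2103, -4313/2103)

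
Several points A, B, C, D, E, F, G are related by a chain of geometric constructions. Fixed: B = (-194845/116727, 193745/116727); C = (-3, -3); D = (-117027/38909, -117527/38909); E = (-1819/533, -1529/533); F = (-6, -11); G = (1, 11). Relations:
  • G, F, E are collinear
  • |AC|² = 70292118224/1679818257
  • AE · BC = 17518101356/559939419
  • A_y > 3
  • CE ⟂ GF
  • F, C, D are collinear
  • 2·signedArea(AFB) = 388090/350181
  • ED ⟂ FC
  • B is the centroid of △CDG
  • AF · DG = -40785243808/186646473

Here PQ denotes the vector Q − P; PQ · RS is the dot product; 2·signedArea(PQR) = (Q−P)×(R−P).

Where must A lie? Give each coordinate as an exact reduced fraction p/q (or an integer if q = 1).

1. A_x = -428299/350181  [AE · BC = 17518101356/559939419 ∩ 2·signedArea(AFB) = 388090/350181]
2. A_y = 1127561/350181  [AE · BC = 17518101356/559939419 ∩ 2·signedArea(AFB) = 388090/350181]
   → A = (-428299/350181, 1127561/350181)

A = (-428299/350181, 1127561/350181)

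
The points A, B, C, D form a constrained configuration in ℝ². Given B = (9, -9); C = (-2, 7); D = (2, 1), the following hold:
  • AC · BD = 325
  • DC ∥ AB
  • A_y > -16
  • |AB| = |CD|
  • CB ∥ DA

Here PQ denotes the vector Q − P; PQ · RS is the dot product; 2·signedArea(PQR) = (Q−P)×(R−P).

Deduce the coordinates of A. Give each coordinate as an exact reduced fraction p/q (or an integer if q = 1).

1. A_x = 13  [DC ∥ AB ∩ CB ∥ DA]
2. A_y = -15  [DC ∥ AB ∩ CB ∥ DA]
   → A = (13, -15)

A = (13, -15)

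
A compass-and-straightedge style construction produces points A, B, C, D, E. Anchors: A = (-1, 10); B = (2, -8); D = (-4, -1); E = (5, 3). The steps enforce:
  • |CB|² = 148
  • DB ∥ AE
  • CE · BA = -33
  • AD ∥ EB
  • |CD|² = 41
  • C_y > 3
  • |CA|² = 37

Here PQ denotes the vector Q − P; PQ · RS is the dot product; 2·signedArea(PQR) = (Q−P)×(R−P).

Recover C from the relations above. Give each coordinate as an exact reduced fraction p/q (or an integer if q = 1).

C = (0, 4)

1. C_x = 0  [line 3·x + -18·y + 72 = 0 ∩ |CD|² = 41]
2. C_y = 4  [line 3·x + -18·y + 72 = 0 ∩ |CD|² = 41]
   → C = (0, 4)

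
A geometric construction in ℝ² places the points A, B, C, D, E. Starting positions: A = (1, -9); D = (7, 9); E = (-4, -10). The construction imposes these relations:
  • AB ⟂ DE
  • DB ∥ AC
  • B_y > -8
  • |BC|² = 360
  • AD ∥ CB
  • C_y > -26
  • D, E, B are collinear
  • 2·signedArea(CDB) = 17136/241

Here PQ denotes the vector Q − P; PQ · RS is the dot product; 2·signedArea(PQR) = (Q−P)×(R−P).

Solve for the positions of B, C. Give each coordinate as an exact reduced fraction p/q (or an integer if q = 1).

B = (-557/241, -1707/241)
C = (-2003/241, -6045/241)

1. B_x = -557/241  [D, E, B are collinear ∩ AB ⟂ DE]
2. B_y = -1707/241  [D, E, B are collinear ∩ AB ⟂ DE]
   → B = (-557/241, -1707/241)
3. C_x = -2003/241  [AD ∥ CB ∩ DB ∥ AC]
4. C_y = -6045/241  [AD ∥ CB ∩ DB ∥ AC]
   → C = (-2003/241, -6045/241)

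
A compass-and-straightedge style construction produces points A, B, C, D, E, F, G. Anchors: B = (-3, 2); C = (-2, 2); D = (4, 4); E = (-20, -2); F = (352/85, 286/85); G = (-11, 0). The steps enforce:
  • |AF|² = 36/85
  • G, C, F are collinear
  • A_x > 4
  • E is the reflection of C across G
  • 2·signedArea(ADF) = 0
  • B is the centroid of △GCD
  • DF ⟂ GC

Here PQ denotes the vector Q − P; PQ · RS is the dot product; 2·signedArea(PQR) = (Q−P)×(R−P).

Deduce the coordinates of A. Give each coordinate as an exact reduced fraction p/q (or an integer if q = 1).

1. A_x = 364/85  [line 54/85·x + 12/85·y + -264/85 = 0 ∩ |AF|² = 36/85]
2. A_y = 232/85  [line 54/85·x + 12/85·y + -264/85 = 0 ∩ |AF|² = 36/85]
   → A = (364/85, 232/85)

A = (364/85, 232/85)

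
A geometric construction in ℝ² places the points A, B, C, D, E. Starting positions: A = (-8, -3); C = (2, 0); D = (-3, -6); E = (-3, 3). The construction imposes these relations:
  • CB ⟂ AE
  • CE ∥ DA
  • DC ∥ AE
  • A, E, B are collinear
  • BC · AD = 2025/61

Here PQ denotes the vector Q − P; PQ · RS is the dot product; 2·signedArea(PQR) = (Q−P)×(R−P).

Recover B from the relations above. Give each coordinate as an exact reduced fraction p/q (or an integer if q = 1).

B = (-148/61, 225/61)

1. B_x = -148/61  [A, E, B are collinear ∩ CB ⟂ AE]
2. B_y = 225/61  [A, E, B are collinear ∩ CB ⟂ AE]
   → B = (-148/61, 225/61)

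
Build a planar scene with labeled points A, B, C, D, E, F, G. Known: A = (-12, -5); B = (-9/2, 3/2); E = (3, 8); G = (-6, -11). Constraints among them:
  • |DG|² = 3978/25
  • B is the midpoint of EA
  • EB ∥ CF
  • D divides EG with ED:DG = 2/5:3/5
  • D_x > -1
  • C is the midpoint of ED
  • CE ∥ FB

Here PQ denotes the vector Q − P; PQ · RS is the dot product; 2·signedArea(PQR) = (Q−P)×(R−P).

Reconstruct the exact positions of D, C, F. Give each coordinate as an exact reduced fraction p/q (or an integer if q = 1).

C = (6/5, 21/5)
D = (-3/5, 2/5)
F = (-63/10, -23/10)

1. D_x = -3/5  [D divides EG with ED:DG = 2/5:3/5]
2. D_y = 2/5  [D divides EG with ED:DG = 2/5:3/5]
   → D = (-3/5, 2/5)
3. C_x = 6/5  [C is the midpoint of ED]
4. C_y = 21/5  [C is the midpoint of ED]
   → C = (6/5, 21/5)
5. F_x = -63/10  [CE ∥ FB ∩ EB ∥ CF]
6. F_y = -23/10  [CE ∥ FB ∩ EB ∥ CF]
   → F = (-63/10, -23/10)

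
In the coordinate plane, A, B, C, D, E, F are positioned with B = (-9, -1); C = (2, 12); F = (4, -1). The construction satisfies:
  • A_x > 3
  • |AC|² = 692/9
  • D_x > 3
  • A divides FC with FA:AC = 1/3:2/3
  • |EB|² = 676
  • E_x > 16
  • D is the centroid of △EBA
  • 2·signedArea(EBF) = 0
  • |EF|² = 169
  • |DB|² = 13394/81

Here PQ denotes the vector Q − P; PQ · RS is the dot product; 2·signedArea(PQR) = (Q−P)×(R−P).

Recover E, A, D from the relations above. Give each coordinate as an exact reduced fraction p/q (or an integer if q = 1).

1. E_y = -1  [2·signedArea(EBF) = 0]
2. E_x = 17  [|EF|² = 169]
   → E = (17, -1)
3. A_x = 10/3  [A divides FC with FA:AC = 1/3:2/3]
4. A_y = 10/3  [A divides FC with FA:AC = 1/3:2/3]
   → A = (10/3, 10/3)
5. D_x = 34/9  [D is the centroid of △EBA]
6. D_y = 4/9  [D is the centroid of △EBA]
   → D = (34/9, 4/9)

A = (10/3, 10/3)
D = (34/9, 4/9)
E = (17, -1)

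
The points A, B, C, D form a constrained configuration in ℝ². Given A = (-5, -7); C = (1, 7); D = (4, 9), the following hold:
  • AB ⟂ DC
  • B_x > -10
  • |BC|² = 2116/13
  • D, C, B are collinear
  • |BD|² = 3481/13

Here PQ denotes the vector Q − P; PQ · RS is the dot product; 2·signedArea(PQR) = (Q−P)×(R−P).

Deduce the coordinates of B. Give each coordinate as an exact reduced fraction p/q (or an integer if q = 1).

B = (-125/13, -1/13)

1. B_x = -125/13  [D, C, B are collinear ∩ AB ⟂ DC]
2. B_y = -1/13  [D, C, B are collinear ∩ AB ⟂ DC]
   → B = (-125/13, -1/13)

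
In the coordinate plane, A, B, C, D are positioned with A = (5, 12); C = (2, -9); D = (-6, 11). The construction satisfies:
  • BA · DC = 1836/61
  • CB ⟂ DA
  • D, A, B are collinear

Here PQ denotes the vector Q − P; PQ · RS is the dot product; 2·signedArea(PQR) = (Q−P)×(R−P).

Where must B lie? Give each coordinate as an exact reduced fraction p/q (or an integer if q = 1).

B = (8/61, 705/61)

1. B_x = 8/61  [D, A, B are collinear ∩ CB ⟂ DA]
2. B_y = 705/61  [D, A, B are collinear ∩ CB ⟂ DA]
   → B = (8/61, 705/61)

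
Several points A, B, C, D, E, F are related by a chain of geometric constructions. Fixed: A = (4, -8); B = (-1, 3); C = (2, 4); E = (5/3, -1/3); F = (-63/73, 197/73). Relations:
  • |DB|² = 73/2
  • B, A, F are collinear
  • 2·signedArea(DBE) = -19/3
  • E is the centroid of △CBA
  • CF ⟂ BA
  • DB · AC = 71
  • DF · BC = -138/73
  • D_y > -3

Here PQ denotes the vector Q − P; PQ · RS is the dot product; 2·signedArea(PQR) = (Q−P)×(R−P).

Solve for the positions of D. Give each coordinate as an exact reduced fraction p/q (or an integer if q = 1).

D = (3/2, -5/2)

1. D_x = 3/2  [2·signedArea(DBE) = -19/3 ∩ DF · BC = -138/73]
2. D_y = -5/2  [2·signedArea(DBE) = -19/3 ∩ DF · BC = -138/73]
   → D = (3/2, -5/2)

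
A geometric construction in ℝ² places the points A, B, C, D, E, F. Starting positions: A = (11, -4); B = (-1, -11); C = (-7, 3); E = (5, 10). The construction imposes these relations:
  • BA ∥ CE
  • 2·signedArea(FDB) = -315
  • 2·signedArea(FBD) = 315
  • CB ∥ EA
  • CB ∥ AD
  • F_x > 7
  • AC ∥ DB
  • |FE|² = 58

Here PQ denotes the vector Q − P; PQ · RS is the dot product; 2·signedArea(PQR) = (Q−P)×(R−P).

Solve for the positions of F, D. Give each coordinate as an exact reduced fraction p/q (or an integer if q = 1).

D = (17, -18)
F = (8, 3)

1. D_x = 17  [AC ∥ DB ∩ CB ∥ AD]
2. D_y = -18  [AC ∥ DB ∩ CB ∥ AD]
   → D = (17, -18)
3. F_x = 8  [line -7·x + -18·y + 110 = 0 ∩ |FE|² = 58]
4. F_y = 3  [line -7·x + -18·y + 110 = 0 ∩ |FE|² = 58]
   → F = (8, 3)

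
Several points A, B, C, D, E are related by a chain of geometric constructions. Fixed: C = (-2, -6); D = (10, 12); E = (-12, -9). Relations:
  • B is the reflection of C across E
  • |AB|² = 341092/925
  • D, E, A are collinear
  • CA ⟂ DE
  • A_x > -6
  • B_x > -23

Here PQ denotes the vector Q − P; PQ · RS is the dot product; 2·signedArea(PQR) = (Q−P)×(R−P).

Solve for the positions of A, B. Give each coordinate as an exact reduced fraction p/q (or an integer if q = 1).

1. A_x = -4874/925  [D, E, A are collinear ∩ CA ⟂ DE]
2. A_y = -2382/925  [D, E, A are collinear ∩ CA ⟂ DE]
   → A = (-4874/925, -2382/925)
3. B_x = -22  [B is the reflection of C across E]
4. B_y = -12  [B is the reflection of C across E]
   → B = (-22, -12)

A = (-4874/925, -2382/925)
B = (-22, -12)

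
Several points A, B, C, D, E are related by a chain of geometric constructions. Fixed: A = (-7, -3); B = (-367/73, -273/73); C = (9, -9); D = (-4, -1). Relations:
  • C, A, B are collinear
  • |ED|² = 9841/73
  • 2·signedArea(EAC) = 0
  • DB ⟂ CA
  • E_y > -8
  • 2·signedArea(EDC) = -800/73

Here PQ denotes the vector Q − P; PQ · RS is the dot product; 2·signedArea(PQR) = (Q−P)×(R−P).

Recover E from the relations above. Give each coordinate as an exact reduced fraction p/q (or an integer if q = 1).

1. E_x = 401/73  [2·signedArea(EAC) = 0 ∩ 2·signedArea(EDC) = -800/73]
2. E_y = -561/73  [2·signedArea(EAC) = 0 ∩ 2·signedArea(EDC) = -800/73]
   → E = (401/73, -561/73)

E = (401/73, -561/73)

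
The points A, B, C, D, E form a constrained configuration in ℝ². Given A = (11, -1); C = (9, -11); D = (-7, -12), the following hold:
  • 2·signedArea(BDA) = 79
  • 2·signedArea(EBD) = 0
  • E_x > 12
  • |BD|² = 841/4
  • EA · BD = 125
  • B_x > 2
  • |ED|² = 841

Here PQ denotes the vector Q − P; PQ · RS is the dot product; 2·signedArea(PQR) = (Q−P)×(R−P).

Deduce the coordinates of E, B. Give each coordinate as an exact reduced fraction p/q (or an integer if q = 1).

B = (3, -3/2)
E = (13, 9)

1. B_x = 3  [line -11·x + 18·y + 60 = 0 ∩ |BD|² = 841/4]
2. B_y = -3/2  [line -11·x + 18·y + 60 = 0 ∩ |BD|² = 841/4]
   → B = (3, -3/2)
3. E_x = 13  [2·signedArea(EBD) = 0 ∩ EA · BD = 125]
4. E_y = 9  [2·signedArea(EBD) = 0 ∩ EA · BD = 125]
   → E = (13, 9)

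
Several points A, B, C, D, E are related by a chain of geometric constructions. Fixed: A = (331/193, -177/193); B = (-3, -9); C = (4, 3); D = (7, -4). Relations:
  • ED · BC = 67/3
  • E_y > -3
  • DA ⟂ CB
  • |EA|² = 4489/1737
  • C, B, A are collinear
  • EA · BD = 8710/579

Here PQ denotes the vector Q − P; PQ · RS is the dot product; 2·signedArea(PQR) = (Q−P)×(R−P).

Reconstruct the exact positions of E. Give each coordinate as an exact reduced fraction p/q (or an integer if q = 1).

E = (524/579, -445/193)

1. E_x = 524/579  [ED · BC = 67/3 ∩ EA · BD = 8710/579]
2. E_y = -445/193  [ED · BC = 67/3 ∩ EA · BD = 8710/579]
   → E = (524/579, -445/193)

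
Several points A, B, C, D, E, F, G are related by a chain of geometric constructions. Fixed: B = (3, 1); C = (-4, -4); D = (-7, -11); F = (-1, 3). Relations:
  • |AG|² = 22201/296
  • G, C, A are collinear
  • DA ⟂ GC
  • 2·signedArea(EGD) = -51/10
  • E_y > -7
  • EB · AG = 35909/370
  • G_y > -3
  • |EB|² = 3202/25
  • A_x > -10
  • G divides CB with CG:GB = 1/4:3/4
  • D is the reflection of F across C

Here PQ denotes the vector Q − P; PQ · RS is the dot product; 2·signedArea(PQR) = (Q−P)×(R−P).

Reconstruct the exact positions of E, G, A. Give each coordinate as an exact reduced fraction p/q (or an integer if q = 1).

A = (-344/37, -288/37)
E = (-26/5, -34/5)
G = (-9/4, -11/4)

1. G_x = -9/4  [G divides CB with CG:GB = 1/4:3/4]
2. G_y = -11/4  [G divides CB with CG:GB = 1/4:3/4]
   → G = (-9/4, -11/4)
3. A_x = -344/37  [G, C, A are collinear ∩ DA ⟂ GC]
4. A_y = -288/37  [G, C, A are collinear ∩ DA ⟂ GC]
   → A = (-344/37, -288/37)
5. E_x = -26/5  [2·signedArea(EGD) = -51/10 ∩ EB · AG = 35909/370]
6. E_y = -34/5  [2·signedArea(EGD) = -51/10 ∩ EB · AG = 35909/370]
   → E = (-26/5, -34/5)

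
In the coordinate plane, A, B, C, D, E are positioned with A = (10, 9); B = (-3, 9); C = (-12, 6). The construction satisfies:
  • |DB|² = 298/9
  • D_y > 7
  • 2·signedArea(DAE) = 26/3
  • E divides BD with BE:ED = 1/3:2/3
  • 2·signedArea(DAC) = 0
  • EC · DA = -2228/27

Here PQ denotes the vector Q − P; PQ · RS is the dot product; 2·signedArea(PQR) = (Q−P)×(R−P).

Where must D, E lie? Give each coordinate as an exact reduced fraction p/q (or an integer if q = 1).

D = (8/3, 8)
E = (-10/9, 26/3)

1. D_x = 8/3  [line 3·x + -22·y + 168 = 0 ∩ |DB|² = 298/9]
2. D_y = 8  [line 3·x + -22·y + 168 = 0 ∩ |DB|² = 298/9]
   → D = (8/3, 8)
3. E_x = -10/9  [E divides BD with BE:ED = 1/3:2/3]
4. E_y = 26/3  [E divides BD with BE:ED = 1/3:2/3]
   → E = (-10/9, 26/3)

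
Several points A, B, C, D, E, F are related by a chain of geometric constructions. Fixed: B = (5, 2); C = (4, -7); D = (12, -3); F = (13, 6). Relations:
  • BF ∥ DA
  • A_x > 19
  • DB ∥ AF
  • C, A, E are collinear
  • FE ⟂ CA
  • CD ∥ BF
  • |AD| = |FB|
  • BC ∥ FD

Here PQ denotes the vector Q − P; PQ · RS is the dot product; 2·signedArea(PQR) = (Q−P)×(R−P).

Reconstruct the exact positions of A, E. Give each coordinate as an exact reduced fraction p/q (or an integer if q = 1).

1. A_x = 20  [DB ∥ AF ∩ BF ∥ DA]
2. A_y = 1  [DB ∥ AF ∩ BF ∥ DA]
   → A = (20, 1)
3. E_x = 82/5  [C, A, E are collinear ∩ FE ⟂ CA]
4. E_y = -4/5  [C, A, E are collinear ∩ FE ⟂ CA]
   → E = (82/5, -4/5)

A = (20, 1)
E = (82/5, -4/5)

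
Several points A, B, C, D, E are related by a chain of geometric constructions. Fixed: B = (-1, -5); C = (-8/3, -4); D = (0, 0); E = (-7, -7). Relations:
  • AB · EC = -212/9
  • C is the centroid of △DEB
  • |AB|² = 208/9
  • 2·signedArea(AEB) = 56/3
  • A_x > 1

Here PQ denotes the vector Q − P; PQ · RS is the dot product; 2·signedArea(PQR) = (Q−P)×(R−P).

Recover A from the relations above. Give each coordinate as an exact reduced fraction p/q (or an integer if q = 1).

A = (5/3, -1)

1. A_x = 5/3  [2·signedArea(AEB) = 56/3 ∩ AB · EC = -212/9]
2. A_y = -1  [2·signedArea(AEB) = 56/3 ∩ AB · EC = -212/9]
   → A = (5/3, -1)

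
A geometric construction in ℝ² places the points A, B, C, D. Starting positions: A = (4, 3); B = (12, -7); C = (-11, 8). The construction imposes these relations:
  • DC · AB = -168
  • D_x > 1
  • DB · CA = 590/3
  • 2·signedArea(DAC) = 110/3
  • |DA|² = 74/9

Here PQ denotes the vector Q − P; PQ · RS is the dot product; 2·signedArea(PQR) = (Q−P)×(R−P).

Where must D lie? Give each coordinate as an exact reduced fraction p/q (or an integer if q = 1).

D = (5/3, 4/3)

1. D_x = 5/3  [DB · CA = 590/3 ∩ 2·signedArea(DAC) = 110/3]
2. D_y = 4/3  [DB · CA = 590/3 ∩ 2·signedArea(DAC) = 110/3]
   → D = (5/3, 4/3)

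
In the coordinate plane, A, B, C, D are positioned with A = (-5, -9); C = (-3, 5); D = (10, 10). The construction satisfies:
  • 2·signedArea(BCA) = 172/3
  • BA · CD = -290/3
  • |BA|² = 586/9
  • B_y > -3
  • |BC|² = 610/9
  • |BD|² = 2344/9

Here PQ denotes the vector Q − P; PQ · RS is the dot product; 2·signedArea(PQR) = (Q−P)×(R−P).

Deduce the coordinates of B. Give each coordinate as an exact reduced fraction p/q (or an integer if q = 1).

B = (0, -8/3)

1. B_x = 0  [2·signedArea(BCA) = 172/3 ∩ BA · CD = -290/3]
2. B_y = -8/3  [2·signedArea(BCA) = 172/3 ∩ BA · CD = -290/3]
   → B = (0, -8/3)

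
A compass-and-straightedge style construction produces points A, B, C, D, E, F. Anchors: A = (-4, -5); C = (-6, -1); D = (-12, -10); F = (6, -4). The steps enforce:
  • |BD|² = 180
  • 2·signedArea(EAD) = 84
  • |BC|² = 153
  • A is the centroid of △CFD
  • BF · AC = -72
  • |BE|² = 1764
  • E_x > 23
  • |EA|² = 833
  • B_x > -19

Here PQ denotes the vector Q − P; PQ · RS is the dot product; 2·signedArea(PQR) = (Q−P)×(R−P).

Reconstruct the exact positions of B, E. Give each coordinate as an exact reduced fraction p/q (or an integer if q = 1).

B = (-18, 2)
E = (24, 2)

1. B_x = -18  [line 2·x + -4·y + 44 = 0 ∩ |BD|² = 180]
2. B_y = 2  [line 2·x + -4·y + 44 = 0 ∩ |BD|² = 180]
   → B = (-18, 2)
3. E_x = 24  [line 5·x + -8·y + -104 = 0 ∩ |BE|² = 1764]
4. E_y = 2  [line 5·x + -8·y + -104 = 0 ∩ |BE|² = 1764]
   → E = (24, 2)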